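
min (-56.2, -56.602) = -56.602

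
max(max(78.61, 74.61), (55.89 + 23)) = 78.89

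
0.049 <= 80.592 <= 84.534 True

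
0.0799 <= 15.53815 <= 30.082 True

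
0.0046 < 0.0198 True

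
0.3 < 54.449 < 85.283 True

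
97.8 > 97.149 True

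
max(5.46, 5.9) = 5.9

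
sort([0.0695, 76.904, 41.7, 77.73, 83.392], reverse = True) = [83.392, 77.73, 76.904, 41.7, 0.0695]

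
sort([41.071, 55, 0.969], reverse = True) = [55, 41.071, 0.969]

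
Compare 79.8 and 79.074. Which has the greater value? 79.8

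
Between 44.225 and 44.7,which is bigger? 44.7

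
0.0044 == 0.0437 False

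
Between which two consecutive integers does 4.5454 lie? 4 and 5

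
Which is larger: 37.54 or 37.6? 37.6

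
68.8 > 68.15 True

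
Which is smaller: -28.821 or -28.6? -28.821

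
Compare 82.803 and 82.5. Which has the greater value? 82.803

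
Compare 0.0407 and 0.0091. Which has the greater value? 0.0407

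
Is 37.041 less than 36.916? No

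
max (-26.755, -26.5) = -26.5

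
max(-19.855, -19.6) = -19.6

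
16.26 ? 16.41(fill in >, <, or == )<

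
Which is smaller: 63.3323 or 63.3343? 63.3323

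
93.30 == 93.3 True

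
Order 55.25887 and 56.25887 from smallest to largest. 55.25887,56.25887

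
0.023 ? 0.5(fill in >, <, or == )<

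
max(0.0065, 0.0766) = 0.0766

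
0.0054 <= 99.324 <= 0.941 False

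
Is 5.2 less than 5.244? Yes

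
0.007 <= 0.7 True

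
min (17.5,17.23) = 17.23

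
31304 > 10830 True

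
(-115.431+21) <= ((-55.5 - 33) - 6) False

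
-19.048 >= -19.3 True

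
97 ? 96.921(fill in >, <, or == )>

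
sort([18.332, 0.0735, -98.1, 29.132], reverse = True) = [29.132, 18.332, 0.0735, -98.1]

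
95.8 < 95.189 False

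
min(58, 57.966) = 57.966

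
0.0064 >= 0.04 False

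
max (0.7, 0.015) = 0.7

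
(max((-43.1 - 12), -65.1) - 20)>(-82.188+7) True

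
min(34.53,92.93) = 34.53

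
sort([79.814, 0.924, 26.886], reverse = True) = [79.814, 26.886, 0.924]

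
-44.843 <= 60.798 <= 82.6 True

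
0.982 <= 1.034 True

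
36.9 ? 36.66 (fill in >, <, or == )>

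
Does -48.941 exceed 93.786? No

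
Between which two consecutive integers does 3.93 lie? 3 and 4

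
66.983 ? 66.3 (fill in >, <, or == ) >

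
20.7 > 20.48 True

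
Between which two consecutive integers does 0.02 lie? 0 and 1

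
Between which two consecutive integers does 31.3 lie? 31 and 32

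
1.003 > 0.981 True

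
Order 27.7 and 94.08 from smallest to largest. 27.7, 94.08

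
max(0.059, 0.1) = 0.1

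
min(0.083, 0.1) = 0.083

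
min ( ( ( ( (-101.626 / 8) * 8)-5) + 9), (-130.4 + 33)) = -97.626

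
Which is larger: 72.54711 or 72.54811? 72.54811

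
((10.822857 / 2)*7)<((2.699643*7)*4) True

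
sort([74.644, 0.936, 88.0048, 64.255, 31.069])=[0.936, 31.069, 64.255, 74.644, 88.0048]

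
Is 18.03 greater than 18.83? No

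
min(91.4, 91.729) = 91.4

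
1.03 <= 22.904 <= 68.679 True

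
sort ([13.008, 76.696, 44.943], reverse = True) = [76.696, 44.943, 13.008]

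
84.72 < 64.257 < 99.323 False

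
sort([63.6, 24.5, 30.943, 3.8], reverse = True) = [63.6, 30.943, 24.5, 3.8]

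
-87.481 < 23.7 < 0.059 False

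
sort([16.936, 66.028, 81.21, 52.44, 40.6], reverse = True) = [81.21, 66.028, 52.44, 40.6, 16.936]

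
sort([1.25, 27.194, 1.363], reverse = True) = [27.194, 1.363, 1.25]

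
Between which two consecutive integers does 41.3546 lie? 41 and 42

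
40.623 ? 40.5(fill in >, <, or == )>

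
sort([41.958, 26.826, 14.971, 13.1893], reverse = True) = [41.958, 26.826, 14.971, 13.1893]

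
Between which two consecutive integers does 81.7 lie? 81 and 82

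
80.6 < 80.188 False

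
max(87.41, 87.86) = 87.86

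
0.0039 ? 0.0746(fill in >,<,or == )<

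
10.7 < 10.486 False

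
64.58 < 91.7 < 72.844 False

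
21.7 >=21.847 False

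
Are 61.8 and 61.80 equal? Yes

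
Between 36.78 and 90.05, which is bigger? 90.05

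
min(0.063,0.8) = 0.063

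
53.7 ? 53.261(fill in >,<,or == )>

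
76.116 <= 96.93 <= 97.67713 True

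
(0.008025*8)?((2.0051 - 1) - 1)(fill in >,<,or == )>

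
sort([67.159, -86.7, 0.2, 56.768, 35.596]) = [-86.7, 0.2, 35.596, 56.768, 67.159]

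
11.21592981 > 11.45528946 False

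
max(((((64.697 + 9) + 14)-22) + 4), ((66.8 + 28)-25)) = 69.8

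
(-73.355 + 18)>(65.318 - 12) False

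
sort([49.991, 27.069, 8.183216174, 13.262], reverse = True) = [49.991, 27.069, 13.262, 8.183216174]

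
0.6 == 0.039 False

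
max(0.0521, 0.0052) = 0.0521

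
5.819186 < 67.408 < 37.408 False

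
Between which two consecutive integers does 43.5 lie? 43 and 44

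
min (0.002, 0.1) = 0.002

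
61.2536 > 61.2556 False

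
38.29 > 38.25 True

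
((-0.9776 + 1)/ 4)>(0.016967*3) False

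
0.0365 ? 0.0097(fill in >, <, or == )>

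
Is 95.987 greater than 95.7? Yes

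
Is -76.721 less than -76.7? Yes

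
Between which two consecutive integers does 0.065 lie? 0 and 1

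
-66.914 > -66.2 False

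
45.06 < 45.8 True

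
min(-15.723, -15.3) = -15.723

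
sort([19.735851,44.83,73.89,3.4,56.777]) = [3.4,19.735851,44.83,56.777,73.89]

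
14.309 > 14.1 True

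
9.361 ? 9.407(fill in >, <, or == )<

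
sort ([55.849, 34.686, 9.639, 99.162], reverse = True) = [99.162, 55.849, 34.686, 9.639]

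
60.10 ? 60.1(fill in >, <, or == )==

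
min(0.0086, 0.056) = 0.0086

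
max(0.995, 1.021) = 1.021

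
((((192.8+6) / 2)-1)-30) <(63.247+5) False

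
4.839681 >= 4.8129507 True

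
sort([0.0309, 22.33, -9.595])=[-9.595, 0.0309, 22.33]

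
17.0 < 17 False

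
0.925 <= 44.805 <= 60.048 True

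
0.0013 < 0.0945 True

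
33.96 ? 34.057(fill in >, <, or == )<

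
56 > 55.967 True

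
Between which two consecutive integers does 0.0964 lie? 0 and 1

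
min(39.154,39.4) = 39.154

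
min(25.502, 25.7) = 25.502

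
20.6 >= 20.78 False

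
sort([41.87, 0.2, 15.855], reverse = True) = [41.87, 15.855, 0.2]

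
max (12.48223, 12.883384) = 12.883384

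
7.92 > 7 True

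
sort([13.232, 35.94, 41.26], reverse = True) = [41.26, 35.94, 13.232]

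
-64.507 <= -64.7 False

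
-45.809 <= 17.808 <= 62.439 True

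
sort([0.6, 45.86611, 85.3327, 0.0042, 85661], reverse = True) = [85661, 85.3327, 45.86611, 0.6, 0.0042]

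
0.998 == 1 False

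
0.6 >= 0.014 True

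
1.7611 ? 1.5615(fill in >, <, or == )>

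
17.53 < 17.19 False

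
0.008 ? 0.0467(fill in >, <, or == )<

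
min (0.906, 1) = 0.906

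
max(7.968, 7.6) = 7.968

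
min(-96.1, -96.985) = -96.985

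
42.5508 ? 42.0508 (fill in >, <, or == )>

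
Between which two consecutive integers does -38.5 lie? -39 and -38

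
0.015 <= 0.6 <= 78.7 True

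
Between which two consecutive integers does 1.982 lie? 1 and 2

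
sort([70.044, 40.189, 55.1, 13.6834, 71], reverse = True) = [71, 70.044, 55.1, 40.189, 13.6834]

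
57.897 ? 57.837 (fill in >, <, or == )>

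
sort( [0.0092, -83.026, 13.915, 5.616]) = [-83.026, 0.0092, 5.616, 13.915]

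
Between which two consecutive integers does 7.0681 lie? 7 and 8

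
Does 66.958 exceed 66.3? Yes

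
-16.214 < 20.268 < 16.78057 False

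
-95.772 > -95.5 False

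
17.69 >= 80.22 False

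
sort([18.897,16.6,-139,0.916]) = [-139,0.916,16.6,18.897]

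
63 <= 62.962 False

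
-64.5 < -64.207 True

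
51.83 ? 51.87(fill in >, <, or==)<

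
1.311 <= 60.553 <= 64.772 True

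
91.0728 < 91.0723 False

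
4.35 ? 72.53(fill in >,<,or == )<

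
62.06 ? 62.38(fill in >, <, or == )<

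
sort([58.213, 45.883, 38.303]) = [38.303, 45.883, 58.213]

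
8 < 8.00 False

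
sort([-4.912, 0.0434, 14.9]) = [-4.912, 0.0434, 14.9]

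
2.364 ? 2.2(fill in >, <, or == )>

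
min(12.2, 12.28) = 12.2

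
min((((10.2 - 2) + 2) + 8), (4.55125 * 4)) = 18.2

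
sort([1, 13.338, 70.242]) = [1, 13.338, 70.242]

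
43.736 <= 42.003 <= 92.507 False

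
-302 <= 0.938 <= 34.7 True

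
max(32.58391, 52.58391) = 52.58391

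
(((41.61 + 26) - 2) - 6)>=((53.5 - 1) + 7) True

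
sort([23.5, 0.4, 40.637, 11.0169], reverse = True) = [40.637, 23.5, 11.0169, 0.4]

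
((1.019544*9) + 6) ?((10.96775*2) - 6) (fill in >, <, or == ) <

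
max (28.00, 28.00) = 28.00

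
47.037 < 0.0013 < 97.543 False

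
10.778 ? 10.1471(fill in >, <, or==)>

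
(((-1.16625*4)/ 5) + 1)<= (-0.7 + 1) True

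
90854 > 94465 False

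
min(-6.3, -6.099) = -6.3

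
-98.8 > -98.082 False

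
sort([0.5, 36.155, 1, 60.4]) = [0.5, 1, 36.155, 60.4]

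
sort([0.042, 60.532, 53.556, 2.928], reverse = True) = [60.532, 53.556, 2.928, 0.042]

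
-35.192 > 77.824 False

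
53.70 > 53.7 False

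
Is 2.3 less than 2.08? No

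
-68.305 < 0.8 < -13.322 False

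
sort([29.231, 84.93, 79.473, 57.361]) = [29.231, 57.361, 79.473, 84.93]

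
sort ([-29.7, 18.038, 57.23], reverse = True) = [57.23, 18.038, -29.7]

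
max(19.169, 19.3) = 19.3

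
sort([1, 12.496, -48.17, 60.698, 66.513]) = [-48.17, 1, 12.496, 60.698, 66.513]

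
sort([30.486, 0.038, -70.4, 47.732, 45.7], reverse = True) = [47.732, 45.7, 30.486, 0.038, -70.4]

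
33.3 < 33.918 True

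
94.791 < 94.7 False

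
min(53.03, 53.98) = 53.03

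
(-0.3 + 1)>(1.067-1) True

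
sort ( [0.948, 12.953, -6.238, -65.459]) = [-65.459, -6.238, 0.948, 12.953]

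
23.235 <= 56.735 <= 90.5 True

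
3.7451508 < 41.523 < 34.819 False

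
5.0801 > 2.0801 True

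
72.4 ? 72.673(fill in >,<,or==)<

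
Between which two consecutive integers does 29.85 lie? 29 and 30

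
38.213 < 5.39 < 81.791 False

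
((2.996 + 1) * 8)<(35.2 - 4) False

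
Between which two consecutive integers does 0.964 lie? 0 and 1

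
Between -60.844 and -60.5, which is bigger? -60.5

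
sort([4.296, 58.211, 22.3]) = [4.296, 22.3, 58.211]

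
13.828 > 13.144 True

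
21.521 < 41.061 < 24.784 False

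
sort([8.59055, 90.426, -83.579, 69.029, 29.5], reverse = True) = [90.426, 69.029, 29.5, 8.59055, -83.579]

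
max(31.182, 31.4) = 31.4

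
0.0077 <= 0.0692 True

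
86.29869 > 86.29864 True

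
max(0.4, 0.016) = 0.4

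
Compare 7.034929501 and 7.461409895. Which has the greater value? 7.461409895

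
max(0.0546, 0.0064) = 0.0546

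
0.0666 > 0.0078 True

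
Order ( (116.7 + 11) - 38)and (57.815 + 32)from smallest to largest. ( (116.7 + 11) - 38),(57.815 + 32)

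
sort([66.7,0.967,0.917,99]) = [0.917,0.967,66.7,99]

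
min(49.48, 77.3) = 49.48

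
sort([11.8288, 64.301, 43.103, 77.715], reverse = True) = [77.715, 64.301, 43.103, 11.8288]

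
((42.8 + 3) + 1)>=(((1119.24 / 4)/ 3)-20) False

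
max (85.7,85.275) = 85.7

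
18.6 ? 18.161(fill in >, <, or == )>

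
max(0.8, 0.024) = 0.8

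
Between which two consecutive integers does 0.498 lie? 0 and 1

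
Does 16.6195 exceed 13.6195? Yes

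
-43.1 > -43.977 True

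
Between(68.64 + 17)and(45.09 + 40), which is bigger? (68.64 + 17)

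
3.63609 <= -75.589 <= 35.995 False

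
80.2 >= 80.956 False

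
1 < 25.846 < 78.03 True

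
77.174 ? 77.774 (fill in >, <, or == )<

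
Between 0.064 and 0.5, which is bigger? 0.5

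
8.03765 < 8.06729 True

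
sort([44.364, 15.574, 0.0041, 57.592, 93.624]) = [0.0041, 15.574, 44.364, 57.592, 93.624]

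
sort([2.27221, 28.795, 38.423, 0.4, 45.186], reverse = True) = [45.186, 38.423, 28.795, 2.27221, 0.4]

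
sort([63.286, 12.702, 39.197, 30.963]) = [12.702, 30.963, 39.197, 63.286]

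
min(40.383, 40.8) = 40.383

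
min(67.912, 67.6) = 67.6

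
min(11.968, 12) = 11.968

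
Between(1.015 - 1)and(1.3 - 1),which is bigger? (1.3 - 1)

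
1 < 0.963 False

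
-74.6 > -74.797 True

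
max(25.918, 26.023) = 26.023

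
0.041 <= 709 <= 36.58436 False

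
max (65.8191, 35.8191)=65.8191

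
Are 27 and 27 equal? Yes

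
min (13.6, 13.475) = 13.475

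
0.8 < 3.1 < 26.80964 True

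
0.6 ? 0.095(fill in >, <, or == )>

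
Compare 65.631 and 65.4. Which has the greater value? 65.631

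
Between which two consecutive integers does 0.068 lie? 0 and 1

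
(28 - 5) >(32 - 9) False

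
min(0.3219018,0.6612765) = 0.3219018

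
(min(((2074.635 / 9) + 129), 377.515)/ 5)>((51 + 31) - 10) False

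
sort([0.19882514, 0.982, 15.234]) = [0.19882514, 0.982, 15.234]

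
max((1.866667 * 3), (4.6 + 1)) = 5.600001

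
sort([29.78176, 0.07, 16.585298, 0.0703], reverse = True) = [29.78176, 16.585298, 0.0703, 0.07]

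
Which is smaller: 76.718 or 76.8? 76.718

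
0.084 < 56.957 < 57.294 True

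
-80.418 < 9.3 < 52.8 True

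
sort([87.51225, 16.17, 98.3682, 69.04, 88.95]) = [16.17, 69.04, 87.51225, 88.95, 98.3682]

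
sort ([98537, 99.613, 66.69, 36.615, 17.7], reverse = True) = [98537, 99.613, 66.69, 36.615, 17.7]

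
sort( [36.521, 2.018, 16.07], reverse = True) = [36.521, 16.07, 2.018]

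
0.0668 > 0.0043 True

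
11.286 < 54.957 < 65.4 True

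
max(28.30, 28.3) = 28.3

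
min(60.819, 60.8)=60.8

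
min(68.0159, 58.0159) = 58.0159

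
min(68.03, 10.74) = 10.74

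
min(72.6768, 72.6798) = 72.6768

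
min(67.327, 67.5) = 67.327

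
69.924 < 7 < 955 False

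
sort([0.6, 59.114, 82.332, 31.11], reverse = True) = [82.332, 59.114, 31.11, 0.6]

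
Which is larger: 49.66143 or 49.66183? 49.66183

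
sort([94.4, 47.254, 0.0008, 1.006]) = [0.0008, 1.006, 47.254, 94.4]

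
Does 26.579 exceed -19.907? Yes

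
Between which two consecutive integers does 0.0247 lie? 0 and 1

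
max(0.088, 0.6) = 0.6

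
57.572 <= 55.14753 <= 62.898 False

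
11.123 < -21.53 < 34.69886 False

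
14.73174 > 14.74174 False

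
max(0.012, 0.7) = 0.7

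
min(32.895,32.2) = 32.2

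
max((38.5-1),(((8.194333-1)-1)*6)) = 37.5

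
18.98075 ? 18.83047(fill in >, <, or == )>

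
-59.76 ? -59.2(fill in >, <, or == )<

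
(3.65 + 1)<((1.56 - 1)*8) False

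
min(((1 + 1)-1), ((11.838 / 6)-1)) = 0.973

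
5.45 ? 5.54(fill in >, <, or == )<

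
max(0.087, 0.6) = 0.6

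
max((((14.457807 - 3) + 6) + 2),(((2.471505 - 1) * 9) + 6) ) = 19.457807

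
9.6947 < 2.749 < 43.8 False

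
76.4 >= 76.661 False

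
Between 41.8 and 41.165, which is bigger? 41.8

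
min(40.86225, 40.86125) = 40.86125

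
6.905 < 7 True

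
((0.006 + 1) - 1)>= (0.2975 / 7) False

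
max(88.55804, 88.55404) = 88.55804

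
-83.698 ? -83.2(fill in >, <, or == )<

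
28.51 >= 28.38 True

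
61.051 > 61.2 False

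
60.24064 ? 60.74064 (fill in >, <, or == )<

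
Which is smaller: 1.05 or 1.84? 1.05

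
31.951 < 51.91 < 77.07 True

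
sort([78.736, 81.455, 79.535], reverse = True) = [81.455, 79.535, 78.736]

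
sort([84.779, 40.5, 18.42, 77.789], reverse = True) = [84.779, 77.789, 40.5, 18.42]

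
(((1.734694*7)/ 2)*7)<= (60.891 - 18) True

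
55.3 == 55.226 False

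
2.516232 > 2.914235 False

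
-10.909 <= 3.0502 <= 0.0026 False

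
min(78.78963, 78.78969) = 78.78963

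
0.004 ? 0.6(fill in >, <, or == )<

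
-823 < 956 True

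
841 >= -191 True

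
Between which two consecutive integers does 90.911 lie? 90 and 91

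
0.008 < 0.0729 True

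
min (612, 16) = 16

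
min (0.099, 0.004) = 0.004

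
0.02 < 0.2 True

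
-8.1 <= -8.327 False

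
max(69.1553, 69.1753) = 69.1753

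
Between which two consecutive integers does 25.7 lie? 25 and 26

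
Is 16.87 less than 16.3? No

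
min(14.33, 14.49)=14.33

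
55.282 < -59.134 False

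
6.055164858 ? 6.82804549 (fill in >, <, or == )<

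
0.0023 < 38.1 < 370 True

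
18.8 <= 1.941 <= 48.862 False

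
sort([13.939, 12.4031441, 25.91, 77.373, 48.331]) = [12.4031441, 13.939, 25.91, 48.331, 77.373]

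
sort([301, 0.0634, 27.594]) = [0.0634, 27.594, 301]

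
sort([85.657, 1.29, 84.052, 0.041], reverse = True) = [85.657, 84.052, 1.29, 0.041]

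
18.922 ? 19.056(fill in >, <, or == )<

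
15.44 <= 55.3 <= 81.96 True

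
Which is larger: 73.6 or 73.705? 73.705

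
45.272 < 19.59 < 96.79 False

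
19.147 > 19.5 False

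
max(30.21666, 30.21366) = 30.21666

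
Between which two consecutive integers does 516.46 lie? 516 and 517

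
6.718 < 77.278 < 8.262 False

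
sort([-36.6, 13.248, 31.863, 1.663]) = [-36.6, 1.663, 13.248, 31.863]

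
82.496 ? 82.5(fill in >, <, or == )<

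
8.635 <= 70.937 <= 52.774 False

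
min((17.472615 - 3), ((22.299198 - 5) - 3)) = 14.299198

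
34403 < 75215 True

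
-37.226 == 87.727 False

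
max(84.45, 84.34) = 84.45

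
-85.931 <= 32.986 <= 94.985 True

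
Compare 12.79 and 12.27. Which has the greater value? 12.79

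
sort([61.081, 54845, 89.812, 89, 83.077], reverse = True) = [54845, 89.812, 89, 83.077, 61.081]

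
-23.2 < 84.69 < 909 True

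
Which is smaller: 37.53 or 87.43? 37.53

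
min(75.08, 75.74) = 75.08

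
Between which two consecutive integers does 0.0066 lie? 0 and 1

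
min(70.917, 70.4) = 70.4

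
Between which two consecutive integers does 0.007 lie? 0 and 1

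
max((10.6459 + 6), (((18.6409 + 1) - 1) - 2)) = 16.6459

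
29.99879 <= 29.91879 False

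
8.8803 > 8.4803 True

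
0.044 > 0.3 False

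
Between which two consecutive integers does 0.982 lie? 0 and 1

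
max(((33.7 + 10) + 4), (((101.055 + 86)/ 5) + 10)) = 47.7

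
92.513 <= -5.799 False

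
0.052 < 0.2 True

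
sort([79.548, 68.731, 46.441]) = [46.441, 68.731, 79.548]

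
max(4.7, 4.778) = 4.778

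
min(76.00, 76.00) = 76.00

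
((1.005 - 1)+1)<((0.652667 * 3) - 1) False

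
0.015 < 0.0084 False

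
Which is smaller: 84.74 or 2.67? 2.67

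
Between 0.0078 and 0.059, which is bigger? 0.059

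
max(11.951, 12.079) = 12.079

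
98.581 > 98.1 True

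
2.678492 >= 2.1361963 True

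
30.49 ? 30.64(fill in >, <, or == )<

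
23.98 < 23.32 False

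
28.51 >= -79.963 True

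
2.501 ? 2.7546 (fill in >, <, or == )<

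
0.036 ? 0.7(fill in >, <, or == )<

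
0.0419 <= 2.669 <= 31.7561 True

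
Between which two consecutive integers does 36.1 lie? 36 and 37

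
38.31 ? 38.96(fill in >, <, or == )<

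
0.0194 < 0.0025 False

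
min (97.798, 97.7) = 97.7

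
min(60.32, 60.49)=60.32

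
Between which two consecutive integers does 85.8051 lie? 85 and 86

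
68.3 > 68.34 False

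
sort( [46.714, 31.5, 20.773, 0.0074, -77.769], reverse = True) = [46.714, 31.5, 20.773, 0.0074, -77.769]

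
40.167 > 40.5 False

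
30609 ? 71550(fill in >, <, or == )<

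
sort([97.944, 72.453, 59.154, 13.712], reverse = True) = [97.944, 72.453, 59.154, 13.712]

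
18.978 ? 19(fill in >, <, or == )<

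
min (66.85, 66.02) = 66.02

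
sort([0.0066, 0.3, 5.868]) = [0.0066, 0.3, 5.868]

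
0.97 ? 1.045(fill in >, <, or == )<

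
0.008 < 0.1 True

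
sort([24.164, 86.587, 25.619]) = [24.164, 25.619, 86.587]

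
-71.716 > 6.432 False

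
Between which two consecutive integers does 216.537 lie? 216 and 217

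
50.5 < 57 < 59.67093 True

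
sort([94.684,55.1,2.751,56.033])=[2.751,55.1,56.033,94.684]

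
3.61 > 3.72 False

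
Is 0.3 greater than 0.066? Yes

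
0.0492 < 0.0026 False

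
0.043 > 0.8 False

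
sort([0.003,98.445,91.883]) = [0.003,91.883,98.445]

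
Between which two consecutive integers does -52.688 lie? -53 and -52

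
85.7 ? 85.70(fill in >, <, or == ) ==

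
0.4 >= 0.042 True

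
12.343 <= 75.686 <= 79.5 True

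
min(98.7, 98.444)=98.444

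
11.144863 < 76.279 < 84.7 True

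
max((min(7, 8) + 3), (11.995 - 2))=10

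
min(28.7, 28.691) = 28.691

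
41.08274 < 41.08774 True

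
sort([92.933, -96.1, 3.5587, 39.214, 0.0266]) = [-96.1, 0.0266, 3.5587, 39.214, 92.933]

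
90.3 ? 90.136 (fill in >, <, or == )>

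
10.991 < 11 True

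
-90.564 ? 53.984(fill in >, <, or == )<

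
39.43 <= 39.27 False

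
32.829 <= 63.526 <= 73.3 True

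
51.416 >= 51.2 True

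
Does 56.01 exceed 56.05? No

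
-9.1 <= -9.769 False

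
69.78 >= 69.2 True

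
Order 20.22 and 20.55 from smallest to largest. 20.22, 20.55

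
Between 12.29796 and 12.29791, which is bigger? 12.29796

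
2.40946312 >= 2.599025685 False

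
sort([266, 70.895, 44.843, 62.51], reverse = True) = [266, 70.895, 62.51, 44.843]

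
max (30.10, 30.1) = 30.1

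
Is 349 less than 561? Yes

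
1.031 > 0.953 True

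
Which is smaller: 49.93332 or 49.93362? 49.93332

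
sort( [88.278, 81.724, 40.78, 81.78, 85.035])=[40.78, 81.724, 81.78, 85.035, 88.278]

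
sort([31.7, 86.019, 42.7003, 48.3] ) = [31.7, 42.7003, 48.3, 86.019]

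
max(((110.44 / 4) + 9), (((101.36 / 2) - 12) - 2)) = 36.68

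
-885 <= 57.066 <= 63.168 True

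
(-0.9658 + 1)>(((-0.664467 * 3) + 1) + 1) True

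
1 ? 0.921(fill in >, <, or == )>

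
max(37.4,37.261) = 37.4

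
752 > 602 True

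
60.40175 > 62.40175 False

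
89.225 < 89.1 False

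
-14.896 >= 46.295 False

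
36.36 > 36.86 False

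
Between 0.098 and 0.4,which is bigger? 0.4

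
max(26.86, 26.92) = 26.92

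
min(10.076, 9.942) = 9.942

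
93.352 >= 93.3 True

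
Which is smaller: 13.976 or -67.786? -67.786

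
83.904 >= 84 False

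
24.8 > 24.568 True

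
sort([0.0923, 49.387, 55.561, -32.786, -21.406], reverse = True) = [55.561, 49.387, 0.0923, -21.406, -32.786]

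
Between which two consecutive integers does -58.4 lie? -59 and -58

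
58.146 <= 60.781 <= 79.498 True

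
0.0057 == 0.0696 False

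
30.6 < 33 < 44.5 True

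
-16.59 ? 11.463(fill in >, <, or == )<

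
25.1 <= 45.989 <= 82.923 True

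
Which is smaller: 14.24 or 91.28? 14.24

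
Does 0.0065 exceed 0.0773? No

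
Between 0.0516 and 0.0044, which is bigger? 0.0516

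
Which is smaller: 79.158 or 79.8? 79.158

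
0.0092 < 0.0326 True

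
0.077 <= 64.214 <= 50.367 False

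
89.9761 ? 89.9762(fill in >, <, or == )<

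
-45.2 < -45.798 False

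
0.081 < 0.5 True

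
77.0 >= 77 True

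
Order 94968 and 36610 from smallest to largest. 36610, 94968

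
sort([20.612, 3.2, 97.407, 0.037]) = [0.037, 3.2, 20.612, 97.407]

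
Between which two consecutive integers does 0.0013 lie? 0 and 1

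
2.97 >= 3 False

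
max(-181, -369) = -181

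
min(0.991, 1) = 0.991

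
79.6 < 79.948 True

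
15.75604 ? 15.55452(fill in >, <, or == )>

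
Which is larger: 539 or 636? 636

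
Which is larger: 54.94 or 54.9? 54.94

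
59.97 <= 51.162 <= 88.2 False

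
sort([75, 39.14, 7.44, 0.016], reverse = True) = [75, 39.14, 7.44, 0.016]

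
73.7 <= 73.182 False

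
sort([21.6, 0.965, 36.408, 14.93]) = [0.965, 14.93, 21.6, 36.408]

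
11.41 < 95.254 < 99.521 True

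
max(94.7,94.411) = 94.7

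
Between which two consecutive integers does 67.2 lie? 67 and 68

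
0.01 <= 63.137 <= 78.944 True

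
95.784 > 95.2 True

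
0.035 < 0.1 True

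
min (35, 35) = 35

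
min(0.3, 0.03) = 0.03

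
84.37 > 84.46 False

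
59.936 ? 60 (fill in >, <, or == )<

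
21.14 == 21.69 False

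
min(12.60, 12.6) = 12.60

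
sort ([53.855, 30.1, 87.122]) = [30.1, 53.855, 87.122]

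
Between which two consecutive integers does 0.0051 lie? 0 and 1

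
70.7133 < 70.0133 False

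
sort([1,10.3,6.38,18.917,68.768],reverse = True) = [68.768,18.917,10.3,6.38,1]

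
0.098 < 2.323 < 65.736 True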